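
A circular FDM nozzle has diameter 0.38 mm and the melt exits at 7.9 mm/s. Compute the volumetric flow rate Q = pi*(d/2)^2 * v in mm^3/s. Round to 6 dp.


A = pi*(0.38/2)^2 = 0.11341149 mm^2
Q = 0.11341149 * 7.9 = 0.895951 mm^3/s


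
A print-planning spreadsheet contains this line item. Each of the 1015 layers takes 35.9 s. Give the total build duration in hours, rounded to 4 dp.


t = 1015 * 35.9 / 3600 = 10.1218 hrs


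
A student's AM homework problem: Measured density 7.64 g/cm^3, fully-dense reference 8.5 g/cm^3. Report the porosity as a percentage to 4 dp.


Porosity = (1-7.64/8.5)*100 = 10.1176 %


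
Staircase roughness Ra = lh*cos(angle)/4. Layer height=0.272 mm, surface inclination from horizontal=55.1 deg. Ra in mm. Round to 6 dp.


Ra = 0.272 * cos(55.1) / 4 = 0.038906 mm


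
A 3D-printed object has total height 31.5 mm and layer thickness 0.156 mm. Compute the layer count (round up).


Layers = ceil(31.5/0.156) = 202


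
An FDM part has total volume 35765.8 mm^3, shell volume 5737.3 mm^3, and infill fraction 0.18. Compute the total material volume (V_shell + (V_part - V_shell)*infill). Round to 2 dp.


V_infill = (35765.8 - 5737.3) * 0.18 = 5405.13
V_total = 5737.3 + 5405.13 = 11142.43 mm^3


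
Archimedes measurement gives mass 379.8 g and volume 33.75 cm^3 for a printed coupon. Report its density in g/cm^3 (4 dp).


rho = 379.8 / 33.75 = 11.2533 g/cm^3


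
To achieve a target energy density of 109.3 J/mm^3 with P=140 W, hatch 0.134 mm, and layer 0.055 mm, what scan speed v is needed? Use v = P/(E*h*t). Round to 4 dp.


v = 140 / (109.3*0.134*0.055) = 173.7962 mm/s


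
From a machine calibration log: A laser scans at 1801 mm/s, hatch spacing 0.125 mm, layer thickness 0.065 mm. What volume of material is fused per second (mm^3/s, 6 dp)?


Rate = 1801 * 0.125 * 0.065 = 14.633125 mm^3/s


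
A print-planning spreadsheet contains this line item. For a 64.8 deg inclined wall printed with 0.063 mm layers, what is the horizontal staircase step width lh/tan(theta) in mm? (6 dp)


step = 0.063 / tan(64.8) = 0.029646 mm


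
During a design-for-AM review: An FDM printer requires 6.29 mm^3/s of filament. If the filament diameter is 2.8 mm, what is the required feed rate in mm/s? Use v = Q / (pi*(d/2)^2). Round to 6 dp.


A = pi*(2.8/2)^2 = 6.157522
v = 6.29 / 6.157522 = 1.021515 mm/s


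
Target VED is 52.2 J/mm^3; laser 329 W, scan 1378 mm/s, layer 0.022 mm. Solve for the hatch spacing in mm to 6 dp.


h = 329 / (52.2*1378*0.022) = 0.2079 mm


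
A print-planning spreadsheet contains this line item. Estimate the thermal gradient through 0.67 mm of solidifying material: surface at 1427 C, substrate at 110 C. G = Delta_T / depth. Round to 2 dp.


G = (1427-110)/0.67 = 1965.67 C/mm


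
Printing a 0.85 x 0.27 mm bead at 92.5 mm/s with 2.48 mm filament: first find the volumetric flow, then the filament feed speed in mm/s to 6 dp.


Q = 0.85 * 0.27 * 92.5 = 21.22875 mm^3/s
A_fil = pi*(2.48/2)^2 = 4.83051286 mm^2
v_feed = 21.22875 / 4.83051286 = 4.39472 mm/s


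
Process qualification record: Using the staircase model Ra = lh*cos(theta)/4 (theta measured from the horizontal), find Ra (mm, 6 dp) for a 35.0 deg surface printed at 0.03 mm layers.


Ra = 0.03 * cos(35.0) / 4 = 0.006144 mm


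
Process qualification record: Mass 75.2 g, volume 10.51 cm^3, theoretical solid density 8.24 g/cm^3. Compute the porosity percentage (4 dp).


rho_part = 75.2 / 10.51 = 7.15509039 g/cm^3
Porosity = (1 - 7.15509039/8.24)*100 = 13.1664 %


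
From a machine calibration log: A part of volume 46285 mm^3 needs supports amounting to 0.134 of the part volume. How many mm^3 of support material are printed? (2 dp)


V_support = 46285 * 0.134 = 6202.19 mm^3


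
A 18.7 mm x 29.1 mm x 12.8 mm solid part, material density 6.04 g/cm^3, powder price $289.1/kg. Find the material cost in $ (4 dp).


V = 18.7 * 29.1 * 12.8 = 6965.376 mm^3 = 6.965376 cm^3
Mass = 6.965376 * 6.04 / 1000 = 0.04207087 kg
Cost = 0.04207087 * 289.1 = 12.1627 $


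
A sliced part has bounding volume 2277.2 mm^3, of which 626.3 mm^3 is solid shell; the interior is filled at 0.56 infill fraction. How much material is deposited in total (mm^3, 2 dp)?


V_infill = (2277.2 - 626.3) * 0.56 = 924.5
V_total = 626.3 + 924.5 = 1550.8 mm^3


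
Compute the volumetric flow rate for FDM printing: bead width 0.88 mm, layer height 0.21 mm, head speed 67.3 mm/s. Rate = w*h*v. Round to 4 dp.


Rate = 0.88 * 0.21 * 67.3 = 12.437 mm^3/s


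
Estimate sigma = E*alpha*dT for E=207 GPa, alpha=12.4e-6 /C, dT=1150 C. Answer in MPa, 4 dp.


sigma = 207*1000 * 12.4e-6 * 1150 = 2951.82 MPa


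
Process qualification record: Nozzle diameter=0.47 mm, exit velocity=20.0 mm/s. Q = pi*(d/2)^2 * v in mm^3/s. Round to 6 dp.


A = pi*(0.47/2)^2 = 0.17349445 mm^2
Q = 0.17349445 * 20.0 = 3.469889 mm^3/s


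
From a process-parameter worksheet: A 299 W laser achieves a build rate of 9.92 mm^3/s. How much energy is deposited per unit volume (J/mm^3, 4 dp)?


SE = 299 / 9.92 = 30.1411 J/mm^3


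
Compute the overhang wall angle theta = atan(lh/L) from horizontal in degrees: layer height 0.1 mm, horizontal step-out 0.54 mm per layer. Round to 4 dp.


angle = atan(0.1/0.54) = 10.4915 degrees


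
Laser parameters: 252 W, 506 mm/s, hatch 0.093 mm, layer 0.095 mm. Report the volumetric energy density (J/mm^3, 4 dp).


E = 252 / (506*0.093*0.095) = 56.3694 J/mm^3


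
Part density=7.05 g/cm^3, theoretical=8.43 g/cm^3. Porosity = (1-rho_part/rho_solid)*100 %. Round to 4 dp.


Porosity = (1-7.05/8.43)*100 = 16.3701 %


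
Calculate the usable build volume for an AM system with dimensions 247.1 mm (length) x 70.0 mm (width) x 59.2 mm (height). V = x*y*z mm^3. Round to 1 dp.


V = 247.1 * 70.0 * 59.2 = 1023982.4 mm^3


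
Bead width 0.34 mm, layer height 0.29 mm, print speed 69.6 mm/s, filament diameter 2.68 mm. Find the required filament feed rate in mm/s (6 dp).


Q = 0.34 * 0.29 * 69.6 = 6.86256 mm^3/s
A_fil = pi*(2.68/2)^2 = 5.64104377 mm^2
v_feed = 6.86256 / 5.64104377 = 1.216541 mm/s


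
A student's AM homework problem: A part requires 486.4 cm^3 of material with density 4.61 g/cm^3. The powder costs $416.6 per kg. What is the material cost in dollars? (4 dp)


Mass = 486.4*4.61/1000 = 2.242304 kg
Cost = 2.242304 * 416.6 = 934.1438 $


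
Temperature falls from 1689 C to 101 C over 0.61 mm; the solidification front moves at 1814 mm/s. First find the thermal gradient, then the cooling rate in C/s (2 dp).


G = (1689-101)/0.61 = 2603.27868852 C/mm
CR = 2603.27868852 * 1814 = 4722347.54 C/s


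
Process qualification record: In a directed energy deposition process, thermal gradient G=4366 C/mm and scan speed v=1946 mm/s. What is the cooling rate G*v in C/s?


CR = 4366 * 1946 = 8496236 C/s


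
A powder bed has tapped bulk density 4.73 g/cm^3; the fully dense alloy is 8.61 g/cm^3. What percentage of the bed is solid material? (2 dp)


Packing = (4.73/8.61)*100 = 54.94 %


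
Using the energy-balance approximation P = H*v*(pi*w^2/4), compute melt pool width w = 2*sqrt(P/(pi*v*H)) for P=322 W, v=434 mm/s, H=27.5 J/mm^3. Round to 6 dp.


w = 2*sqrt(322/(pi*434*27.5)) = 0.185341 mm


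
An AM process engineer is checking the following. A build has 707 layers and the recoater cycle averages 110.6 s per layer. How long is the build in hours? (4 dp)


t = 707 * 110.6 / 3600 = 21.7206 hrs


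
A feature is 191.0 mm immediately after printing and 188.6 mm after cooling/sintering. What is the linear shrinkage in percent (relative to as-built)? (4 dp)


Shrinkage = ((191.0-188.6)/191.0)*100 = 1.2565 %


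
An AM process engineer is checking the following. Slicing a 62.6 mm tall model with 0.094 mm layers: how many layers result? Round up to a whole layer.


Layers = ceil(62.6/0.094) = 666


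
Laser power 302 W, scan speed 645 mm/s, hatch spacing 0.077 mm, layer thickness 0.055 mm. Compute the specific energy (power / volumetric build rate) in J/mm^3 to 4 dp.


Build rate = 645 * 0.077 * 0.055 = 2.731575 mm^3/s
SE = 302 / 2.731575 = 110.5589 J/mm^3


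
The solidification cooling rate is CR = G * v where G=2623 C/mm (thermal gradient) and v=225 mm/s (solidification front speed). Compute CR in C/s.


CR = 2623 * 225 = 590175 C/s


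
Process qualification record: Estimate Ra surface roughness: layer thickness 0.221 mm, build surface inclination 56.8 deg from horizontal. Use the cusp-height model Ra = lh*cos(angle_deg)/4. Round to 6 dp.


Ra = 0.221 * cos(56.8) / 4 = 0.030253 mm


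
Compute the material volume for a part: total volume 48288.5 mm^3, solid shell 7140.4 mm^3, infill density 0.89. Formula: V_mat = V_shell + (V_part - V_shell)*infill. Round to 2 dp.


V_infill = (48288.5 - 7140.4) * 0.89 = 36621.81
V_total = 7140.4 + 36621.81 = 43762.21 mm^3


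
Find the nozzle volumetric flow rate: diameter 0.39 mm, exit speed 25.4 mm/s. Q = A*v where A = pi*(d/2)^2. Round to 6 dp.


A = pi*(0.39/2)^2 = 0.11945906 mm^2
Q = 0.11945906 * 25.4 = 3.03426 mm^3/s


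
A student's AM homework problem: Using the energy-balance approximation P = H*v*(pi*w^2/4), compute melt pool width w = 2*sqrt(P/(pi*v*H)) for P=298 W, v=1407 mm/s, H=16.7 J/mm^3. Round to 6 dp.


w = 2*sqrt(298/(pi*1407*16.7)) = 0.127074 mm


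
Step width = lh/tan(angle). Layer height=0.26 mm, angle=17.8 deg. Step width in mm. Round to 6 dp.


step = 0.26 / tan(17.8) = 0.809805 mm


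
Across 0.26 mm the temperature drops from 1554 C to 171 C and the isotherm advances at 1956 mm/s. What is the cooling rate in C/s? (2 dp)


G = (1554-171)/0.26 = 5319.23076923 C/mm
CR = 5319.23076923 * 1956 = 10404415.38 C/s


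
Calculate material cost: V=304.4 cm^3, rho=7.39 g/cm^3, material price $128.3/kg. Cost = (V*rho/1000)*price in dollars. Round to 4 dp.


Mass = 304.4*7.39/1000 = 2.249516 kg
Cost = 2.249516 * 128.3 = 288.6129 $


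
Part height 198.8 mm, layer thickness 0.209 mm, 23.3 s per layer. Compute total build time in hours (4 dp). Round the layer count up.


Layers = ceil(198.8/0.209) = 952
t = 952 * 23.3 / 3600 = 6.1616 hrs


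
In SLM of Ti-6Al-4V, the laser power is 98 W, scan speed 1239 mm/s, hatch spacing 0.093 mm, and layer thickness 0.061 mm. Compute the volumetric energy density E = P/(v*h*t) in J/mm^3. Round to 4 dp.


E = 98 / (1239*0.093*0.061) = 13.9425 J/mm^3


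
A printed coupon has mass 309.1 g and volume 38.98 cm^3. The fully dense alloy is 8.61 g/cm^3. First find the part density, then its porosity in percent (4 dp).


rho_part = 309.1 / 38.98 = 7.92970754 g/cm^3
Porosity = (1 - 7.92970754/8.61)*100 = 7.9012 %


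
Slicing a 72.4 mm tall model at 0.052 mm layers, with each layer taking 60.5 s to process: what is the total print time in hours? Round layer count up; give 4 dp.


Layers = ceil(72.4/0.052) = 1393
t = 1393 * 60.5 / 3600 = 23.4101 hrs


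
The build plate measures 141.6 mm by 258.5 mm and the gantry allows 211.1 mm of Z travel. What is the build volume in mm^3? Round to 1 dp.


V = 141.6 * 258.5 * 211.1 = 7727020.0 mm^3


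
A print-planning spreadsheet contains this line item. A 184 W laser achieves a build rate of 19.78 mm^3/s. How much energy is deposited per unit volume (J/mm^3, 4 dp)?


SE = 184 / 19.78 = 9.3023 J/mm^3


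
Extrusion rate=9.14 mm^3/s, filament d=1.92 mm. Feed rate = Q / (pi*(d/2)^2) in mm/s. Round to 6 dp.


A = pi*(1.92/2)^2 = 2.895292
v = 9.14 / 2.895292 = 3.156849 mm/s


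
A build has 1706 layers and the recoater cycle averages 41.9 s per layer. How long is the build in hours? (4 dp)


t = 1706 * 41.9 / 3600 = 19.8559 hrs


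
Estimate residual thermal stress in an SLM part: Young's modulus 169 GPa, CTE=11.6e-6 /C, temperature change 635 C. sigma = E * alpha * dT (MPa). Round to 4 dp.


sigma = 169*1000 * 11.6e-6 * 635 = 1244.854 MPa


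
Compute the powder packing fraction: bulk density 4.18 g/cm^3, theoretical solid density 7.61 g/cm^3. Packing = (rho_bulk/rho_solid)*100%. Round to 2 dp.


Packing = (4.18/7.61)*100 = 54.93 %


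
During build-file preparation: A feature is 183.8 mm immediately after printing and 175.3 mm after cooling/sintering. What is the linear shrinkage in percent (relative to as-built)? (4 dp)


Shrinkage = ((183.8-175.3)/183.8)*100 = 4.6246 %


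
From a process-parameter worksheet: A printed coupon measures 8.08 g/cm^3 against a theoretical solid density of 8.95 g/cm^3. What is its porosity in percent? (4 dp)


Porosity = (1-8.08/8.95)*100 = 9.7207 %


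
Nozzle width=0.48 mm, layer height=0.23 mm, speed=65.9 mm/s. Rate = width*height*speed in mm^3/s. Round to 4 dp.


Rate = 0.48 * 0.23 * 65.9 = 7.2754 mm^3/s


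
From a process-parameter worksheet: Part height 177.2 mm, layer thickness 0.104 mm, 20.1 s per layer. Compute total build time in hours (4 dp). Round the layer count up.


Layers = ceil(177.2/0.104) = 1704
t = 1704 * 20.1 / 3600 = 9.514 hrs


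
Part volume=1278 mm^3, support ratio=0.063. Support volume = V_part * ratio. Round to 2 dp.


V_support = 1278 * 0.063 = 80.51 mm^3


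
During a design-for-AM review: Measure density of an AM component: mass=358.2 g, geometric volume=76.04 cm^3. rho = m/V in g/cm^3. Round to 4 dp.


rho = 358.2 / 76.04 = 4.7107 g/cm^3


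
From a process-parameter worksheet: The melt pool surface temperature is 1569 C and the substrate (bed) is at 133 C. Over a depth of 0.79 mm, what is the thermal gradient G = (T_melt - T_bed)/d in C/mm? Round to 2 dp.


G = (1569-133)/0.79 = 1817.72 C/mm


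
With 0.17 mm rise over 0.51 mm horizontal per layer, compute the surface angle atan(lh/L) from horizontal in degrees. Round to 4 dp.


angle = atan(0.17/0.51) = 18.4349 degrees


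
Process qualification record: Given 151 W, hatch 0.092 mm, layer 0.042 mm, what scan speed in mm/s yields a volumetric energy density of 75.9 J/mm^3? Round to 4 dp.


v = 151 / (75.9*0.092*0.042) = 514.8706 mm/s


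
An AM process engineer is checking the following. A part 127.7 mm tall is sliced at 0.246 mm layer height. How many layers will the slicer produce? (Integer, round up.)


Layers = ceil(127.7/0.246) = 520


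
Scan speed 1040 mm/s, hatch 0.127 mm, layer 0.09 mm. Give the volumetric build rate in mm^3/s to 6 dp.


Rate = 1040 * 0.127 * 0.09 = 11.8872 mm^3/s


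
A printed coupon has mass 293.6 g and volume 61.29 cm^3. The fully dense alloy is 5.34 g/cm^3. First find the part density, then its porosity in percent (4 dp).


rho_part = 293.6 / 61.29 = 4.790341 g/cm^3
Porosity = (1 - 4.790341/5.34)*100 = 10.2932 %


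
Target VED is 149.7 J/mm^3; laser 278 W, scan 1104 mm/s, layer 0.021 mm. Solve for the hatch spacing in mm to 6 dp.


h = 278 / (149.7*1104*0.021) = 0.0801 mm


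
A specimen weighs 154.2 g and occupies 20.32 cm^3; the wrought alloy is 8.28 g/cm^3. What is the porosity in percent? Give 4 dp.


rho_part = 154.2 / 20.32 = 7.58858268 g/cm^3
Porosity = (1 - 7.58858268/8.28)*100 = 8.3505 %


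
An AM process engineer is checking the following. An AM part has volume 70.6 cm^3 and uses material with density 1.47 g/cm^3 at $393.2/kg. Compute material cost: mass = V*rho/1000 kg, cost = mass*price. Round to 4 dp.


Mass = 70.6*1.47/1000 = 0.103782 kg
Cost = 0.103782 * 393.2 = 40.8071 $


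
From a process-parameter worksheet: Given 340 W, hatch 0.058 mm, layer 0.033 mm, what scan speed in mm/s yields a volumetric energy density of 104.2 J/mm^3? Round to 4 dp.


v = 340 / (104.2*0.058*0.033) = 1704.7836 mm/s


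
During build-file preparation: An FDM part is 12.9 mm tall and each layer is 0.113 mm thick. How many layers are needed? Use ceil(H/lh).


Layers = ceil(12.9/0.113) = 115


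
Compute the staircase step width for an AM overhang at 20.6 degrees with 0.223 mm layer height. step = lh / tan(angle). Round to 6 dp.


step = 0.223 / tan(20.6) = 0.593282 mm


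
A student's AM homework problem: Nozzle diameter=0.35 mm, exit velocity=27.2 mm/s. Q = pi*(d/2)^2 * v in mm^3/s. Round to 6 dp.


A = pi*(0.35/2)^2 = 0.09621128 mm^2
Q = 0.09621128 * 27.2 = 2.616947 mm^3/s


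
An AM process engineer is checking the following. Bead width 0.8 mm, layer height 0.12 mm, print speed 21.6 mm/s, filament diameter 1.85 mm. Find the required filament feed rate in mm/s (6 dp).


Q = 0.8 * 0.12 * 21.6 = 2.0736 mm^3/s
A_fil = pi*(1.85/2)^2 = 2.68802521 mm^2
v_feed = 2.0736 / 2.68802521 = 0.771421 mm/s


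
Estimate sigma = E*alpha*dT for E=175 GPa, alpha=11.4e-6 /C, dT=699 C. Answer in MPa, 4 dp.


sigma = 175*1000 * 11.4e-6 * 699 = 1394.505 MPa


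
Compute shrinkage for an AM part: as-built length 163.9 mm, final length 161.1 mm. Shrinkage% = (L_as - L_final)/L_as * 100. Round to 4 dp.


Shrinkage = ((163.9-161.1)/163.9)*100 = 1.7084 %


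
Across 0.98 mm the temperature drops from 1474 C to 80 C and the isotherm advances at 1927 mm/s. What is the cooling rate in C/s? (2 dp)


G = (1474-80)/0.98 = 1422.44897959 C/mm
CR = 1422.44897959 * 1927 = 2741059.18 C/s


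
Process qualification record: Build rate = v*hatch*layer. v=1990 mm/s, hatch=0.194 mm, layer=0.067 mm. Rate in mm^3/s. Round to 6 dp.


Rate = 1990 * 0.194 * 0.067 = 25.86602 mm^3/s


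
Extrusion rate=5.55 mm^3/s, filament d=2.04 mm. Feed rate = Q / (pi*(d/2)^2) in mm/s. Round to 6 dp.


A = pi*(2.04/2)^2 = 3.268513
v = 5.55 / 3.268513 = 1.69802 mm/s


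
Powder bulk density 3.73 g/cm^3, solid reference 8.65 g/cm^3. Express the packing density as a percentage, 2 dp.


Packing = (3.73/8.65)*100 = 43.12 %


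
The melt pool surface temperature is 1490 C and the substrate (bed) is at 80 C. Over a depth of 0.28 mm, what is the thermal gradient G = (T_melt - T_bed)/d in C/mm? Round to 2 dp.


G = (1490-80)/0.28 = 5035.71 C/mm


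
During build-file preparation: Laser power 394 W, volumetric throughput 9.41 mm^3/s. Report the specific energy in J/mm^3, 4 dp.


SE = 394 / 9.41 = 41.8704 J/mm^3


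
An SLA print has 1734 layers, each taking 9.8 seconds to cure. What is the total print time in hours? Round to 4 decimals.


t = 1734 * 9.8 / 3600 = 4.7203 hrs


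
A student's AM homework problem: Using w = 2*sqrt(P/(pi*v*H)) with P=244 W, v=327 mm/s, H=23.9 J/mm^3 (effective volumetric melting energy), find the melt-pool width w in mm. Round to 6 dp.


w = 2*sqrt(244/(pi*327*23.9)) = 0.199378 mm


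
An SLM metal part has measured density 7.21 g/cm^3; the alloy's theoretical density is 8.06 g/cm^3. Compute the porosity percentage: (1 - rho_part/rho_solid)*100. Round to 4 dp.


Porosity = (1-7.21/8.06)*100 = 10.5459 %


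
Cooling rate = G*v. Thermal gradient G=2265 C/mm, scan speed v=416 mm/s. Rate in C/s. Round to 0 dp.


CR = 2265 * 416 = 942240 C/s


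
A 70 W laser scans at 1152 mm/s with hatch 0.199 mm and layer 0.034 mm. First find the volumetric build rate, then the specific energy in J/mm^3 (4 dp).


Build rate = 1152 * 0.199 * 0.034 = 7.794432 mm^3/s
SE = 70 / 7.794432 = 8.9808 J/mm^3


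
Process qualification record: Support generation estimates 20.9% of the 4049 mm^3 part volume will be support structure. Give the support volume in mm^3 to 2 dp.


V_support = 4049 * 0.209 = 846.24 mm^3


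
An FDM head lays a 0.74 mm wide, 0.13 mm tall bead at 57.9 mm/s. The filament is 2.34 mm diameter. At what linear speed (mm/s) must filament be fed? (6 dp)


Q = 0.74 * 0.13 * 57.9 = 5.56998 mm^3/s
A_fil = pi*(2.34/2)^2 = 4.30052618 mm^2
v_feed = 5.56998 / 4.30052618 = 1.295186 mm/s


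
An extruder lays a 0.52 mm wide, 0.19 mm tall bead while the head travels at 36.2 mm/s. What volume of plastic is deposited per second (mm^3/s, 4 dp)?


Rate = 0.52 * 0.19 * 36.2 = 3.5766 mm^3/s


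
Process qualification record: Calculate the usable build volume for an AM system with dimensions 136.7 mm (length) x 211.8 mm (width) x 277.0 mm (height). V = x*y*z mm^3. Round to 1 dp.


V = 136.7 * 211.8 * 277.0 = 8019997.6 mm^3


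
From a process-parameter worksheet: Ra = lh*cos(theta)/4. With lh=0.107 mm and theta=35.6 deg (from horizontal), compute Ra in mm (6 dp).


Ra = 0.107 * cos(35.6) / 4 = 0.02175 mm


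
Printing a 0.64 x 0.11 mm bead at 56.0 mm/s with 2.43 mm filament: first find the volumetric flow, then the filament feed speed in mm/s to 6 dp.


Q = 0.64 * 0.11 * 56.0 = 3.9424 mm^3/s
A_fil = pi*(2.43/2)^2 = 4.63769762 mm^2
v_feed = 3.9424 / 4.63769762 = 0.850077 mm/s


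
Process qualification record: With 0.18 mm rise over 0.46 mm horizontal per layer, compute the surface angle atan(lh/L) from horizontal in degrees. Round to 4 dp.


angle = atan(0.18/0.46) = 21.3706 degrees


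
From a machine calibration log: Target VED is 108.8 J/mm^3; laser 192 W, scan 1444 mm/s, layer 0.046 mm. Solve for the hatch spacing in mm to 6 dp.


h = 192 / (108.8*1444*0.046) = 0.026567 mm


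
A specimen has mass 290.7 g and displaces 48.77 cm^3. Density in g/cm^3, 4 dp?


rho = 290.7 / 48.77 = 5.9606 g/cm^3


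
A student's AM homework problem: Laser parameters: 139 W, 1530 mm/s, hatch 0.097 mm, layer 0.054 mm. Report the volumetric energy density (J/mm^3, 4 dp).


E = 139 / (1530*0.097*0.054) = 17.3443 J/mm^3


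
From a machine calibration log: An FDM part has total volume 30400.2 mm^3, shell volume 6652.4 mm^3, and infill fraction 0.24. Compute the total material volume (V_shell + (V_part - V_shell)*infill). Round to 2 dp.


V_infill = (30400.2 - 6652.4) * 0.24 = 5699.47
V_total = 6652.4 + 5699.47 = 12351.87 mm^3


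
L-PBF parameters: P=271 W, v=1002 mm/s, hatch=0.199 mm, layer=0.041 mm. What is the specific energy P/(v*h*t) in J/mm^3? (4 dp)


Build rate = 1002 * 0.199 * 0.041 = 8.175318 mm^3/s
SE = 271 / 8.175318 = 33.1486 J/mm^3


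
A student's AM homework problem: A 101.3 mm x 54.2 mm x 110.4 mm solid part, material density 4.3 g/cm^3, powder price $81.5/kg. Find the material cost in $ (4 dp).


V = 101.3 * 54.2 * 110.4 = 606146.784 mm^3 = 606.146784 cm^3
Mass = 606.146784 * 4.3 / 1000 = 2.60643117 kg
Cost = 2.60643117 * 81.5 = 212.4241 $


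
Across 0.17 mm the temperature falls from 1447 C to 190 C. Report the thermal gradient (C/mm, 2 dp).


G = (1447-190)/0.17 = 7394.12 C/mm


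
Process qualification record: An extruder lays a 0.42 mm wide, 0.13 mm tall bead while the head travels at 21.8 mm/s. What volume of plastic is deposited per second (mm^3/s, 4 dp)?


Rate = 0.42 * 0.13 * 21.8 = 1.1903 mm^3/s


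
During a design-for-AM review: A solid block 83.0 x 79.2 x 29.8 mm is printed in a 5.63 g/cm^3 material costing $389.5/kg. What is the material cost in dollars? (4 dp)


V = 83.0 * 79.2 * 29.8 = 195893.28 mm^3 = 195.89328 cm^3
Mass = 195.89328 * 5.63 / 1000 = 1.10287917 kg
Cost = 1.10287917 * 389.5 = 429.5714 $


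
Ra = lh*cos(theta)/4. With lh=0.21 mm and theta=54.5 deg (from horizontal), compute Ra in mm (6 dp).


Ra = 0.21 * cos(54.5) / 4 = 0.030487 mm


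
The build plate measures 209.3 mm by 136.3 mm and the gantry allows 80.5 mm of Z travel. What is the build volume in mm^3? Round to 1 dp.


V = 209.3 * 136.3 * 80.5 = 2296471.0 mm^3


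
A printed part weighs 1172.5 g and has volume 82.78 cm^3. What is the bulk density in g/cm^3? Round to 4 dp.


rho = 1172.5 / 82.78 = 14.164 g/cm^3


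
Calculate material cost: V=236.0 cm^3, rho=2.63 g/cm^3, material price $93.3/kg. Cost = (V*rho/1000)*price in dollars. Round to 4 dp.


Mass = 236.0*2.63/1000 = 0.62068 kg
Cost = 0.62068 * 93.3 = 57.9094 $


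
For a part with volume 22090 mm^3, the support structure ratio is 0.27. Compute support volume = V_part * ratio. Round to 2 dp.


V_support = 22090 * 0.27 = 5964.3 mm^3


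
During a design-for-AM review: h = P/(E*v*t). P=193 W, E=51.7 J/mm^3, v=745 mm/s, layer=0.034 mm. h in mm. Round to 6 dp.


h = 193 / (51.7*745*0.034) = 0.147378 mm


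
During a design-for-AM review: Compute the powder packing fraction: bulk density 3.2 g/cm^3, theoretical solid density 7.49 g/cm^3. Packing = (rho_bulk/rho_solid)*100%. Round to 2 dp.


Packing = (3.2/7.49)*100 = 42.72 %


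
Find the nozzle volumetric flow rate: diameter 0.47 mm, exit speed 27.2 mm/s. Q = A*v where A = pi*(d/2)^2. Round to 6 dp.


A = pi*(0.47/2)^2 = 0.17349445 mm^2
Q = 0.17349445 * 27.2 = 4.719049 mm^3/s


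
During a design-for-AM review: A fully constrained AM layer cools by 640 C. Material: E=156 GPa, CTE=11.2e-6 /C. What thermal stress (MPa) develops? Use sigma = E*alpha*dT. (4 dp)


sigma = 156*1000 * 11.2e-6 * 640 = 1118.208 MPa


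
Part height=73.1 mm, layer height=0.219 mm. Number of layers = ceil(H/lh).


Layers = ceil(73.1/0.219) = 334


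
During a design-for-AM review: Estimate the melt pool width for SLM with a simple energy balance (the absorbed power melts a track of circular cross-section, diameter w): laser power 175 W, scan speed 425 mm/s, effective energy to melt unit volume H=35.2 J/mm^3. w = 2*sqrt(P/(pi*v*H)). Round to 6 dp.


w = 2*sqrt(175/(pi*425*35.2)) = 0.122042 mm


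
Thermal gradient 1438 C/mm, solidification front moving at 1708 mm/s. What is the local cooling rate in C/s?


CR = 1438 * 1708 = 2456104 C/s


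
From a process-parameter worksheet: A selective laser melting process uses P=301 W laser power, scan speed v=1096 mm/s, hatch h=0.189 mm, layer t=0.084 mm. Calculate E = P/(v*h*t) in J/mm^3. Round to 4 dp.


E = 301 / (1096*0.189*0.084) = 17.2988 J/mm^3


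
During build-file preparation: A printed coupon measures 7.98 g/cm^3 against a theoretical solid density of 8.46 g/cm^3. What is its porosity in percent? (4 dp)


Porosity = (1-7.98/8.46)*100 = 5.6738 %


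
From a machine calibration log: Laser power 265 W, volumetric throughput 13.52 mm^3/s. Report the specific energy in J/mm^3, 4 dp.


SE = 265 / 13.52 = 19.6006 J/mm^3


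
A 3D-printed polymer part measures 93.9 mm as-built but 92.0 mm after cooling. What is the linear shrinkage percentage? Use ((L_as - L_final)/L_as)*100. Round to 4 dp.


Shrinkage = ((93.9-92.0)/93.9)*100 = 2.0234 %


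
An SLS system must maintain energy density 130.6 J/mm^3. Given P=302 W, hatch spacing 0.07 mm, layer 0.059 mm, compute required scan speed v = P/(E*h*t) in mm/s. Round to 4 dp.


v = 302 / (130.6*0.07*0.059) = 559.9042 mm/s


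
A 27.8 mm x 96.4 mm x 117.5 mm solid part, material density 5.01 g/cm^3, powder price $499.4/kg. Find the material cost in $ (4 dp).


V = 27.8 * 96.4 * 117.5 = 314890.6 mm^3 = 314.8906 cm^3
Mass = 314.8906 * 5.01 / 1000 = 1.57760191 kg
Cost = 1.57760191 * 499.4 = 787.8544 $


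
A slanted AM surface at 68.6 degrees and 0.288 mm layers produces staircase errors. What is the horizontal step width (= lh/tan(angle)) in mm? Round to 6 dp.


step = 0.288 / tan(68.6) = 0.112866 mm


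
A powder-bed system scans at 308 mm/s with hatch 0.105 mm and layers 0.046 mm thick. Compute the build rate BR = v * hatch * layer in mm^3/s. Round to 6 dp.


Rate = 308 * 0.105 * 0.046 = 1.48764 mm^3/s


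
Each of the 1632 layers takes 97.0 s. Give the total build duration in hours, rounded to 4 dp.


t = 1632 * 97.0 / 3600 = 43.9733 hrs


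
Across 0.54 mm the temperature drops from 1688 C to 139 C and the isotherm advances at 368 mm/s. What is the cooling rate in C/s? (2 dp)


G = (1688-139)/0.54 = 2868.51851852 C/mm
CR = 2868.51851852 * 368 = 1055614.81 C/s


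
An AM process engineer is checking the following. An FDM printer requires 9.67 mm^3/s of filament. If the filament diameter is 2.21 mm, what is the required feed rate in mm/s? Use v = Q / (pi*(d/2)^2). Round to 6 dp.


A = pi*(2.21/2)^2 = 3.835963
v = 9.67 / 3.835963 = 2.520879 mm/s


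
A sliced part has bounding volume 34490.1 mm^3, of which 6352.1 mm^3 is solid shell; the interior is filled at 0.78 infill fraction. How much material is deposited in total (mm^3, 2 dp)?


V_infill = (34490.1 - 6352.1) * 0.78 = 21947.64
V_total = 6352.1 + 21947.64 = 28299.74 mm^3


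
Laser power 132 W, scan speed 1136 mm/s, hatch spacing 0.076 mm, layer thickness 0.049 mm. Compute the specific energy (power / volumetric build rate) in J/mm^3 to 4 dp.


Build rate = 1136 * 0.076 * 0.049 = 4.230464 mm^3/s
SE = 132 / 4.230464 = 31.2023 J/mm^3


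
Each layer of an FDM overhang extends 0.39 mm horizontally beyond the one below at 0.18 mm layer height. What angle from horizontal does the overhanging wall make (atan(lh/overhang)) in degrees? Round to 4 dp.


angle = atan(0.18/0.39) = 24.7751 degrees


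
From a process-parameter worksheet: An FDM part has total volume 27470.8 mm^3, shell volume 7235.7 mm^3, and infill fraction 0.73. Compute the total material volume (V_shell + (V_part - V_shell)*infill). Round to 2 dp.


V_infill = (27470.8 - 7235.7) * 0.73 = 14771.62
V_total = 7235.7 + 14771.62 = 22007.32 mm^3


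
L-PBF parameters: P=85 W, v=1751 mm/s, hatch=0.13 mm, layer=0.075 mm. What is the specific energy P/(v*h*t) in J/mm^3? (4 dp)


Build rate = 1751 * 0.13 * 0.075 = 17.07225 mm^3/s
SE = 85 / 17.07225 = 4.9788 J/mm^3


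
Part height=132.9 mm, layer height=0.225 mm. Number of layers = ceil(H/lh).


Layers = ceil(132.9/0.225) = 591


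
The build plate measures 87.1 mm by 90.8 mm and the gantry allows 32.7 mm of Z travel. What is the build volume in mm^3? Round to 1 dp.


V = 87.1 * 90.8 * 32.7 = 258613.8 mm^3


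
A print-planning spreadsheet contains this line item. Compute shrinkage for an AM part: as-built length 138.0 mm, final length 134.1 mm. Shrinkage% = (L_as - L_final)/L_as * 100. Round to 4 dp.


Shrinkage = ((138.0-134.1)/138.0)*100 = 2.8261 %


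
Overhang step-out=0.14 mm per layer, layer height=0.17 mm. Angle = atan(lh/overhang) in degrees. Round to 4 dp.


angle = atan(0.17/0.14) = 50.5275 degrees


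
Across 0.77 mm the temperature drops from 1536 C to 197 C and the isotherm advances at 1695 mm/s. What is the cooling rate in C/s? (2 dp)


G = (1536-197)/0.77 = 1738.96103896 C/mm
CR = 1738.96103896 * 1695 = 2947538.96 C/s


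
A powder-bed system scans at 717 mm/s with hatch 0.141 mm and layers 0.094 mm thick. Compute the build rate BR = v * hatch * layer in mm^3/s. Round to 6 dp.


Rate = 717 * 0.141 * 0.094 = 9.503118 mm^3/s


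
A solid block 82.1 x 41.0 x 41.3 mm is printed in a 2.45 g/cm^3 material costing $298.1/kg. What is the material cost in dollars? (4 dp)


V = 82.1 * 41.0 * 41.3 = 139019.93 mm^3 = 139.01993 cm^3
Mass = 139.01993 * 2.45 / 1000 = 0.34059883 kg
Cost = 0.34059883 * 298.1 = 101.5325 $


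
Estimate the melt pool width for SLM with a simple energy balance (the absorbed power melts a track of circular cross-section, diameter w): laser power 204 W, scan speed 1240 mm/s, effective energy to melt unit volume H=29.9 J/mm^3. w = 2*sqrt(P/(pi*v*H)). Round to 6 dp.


w = 2*sqrt(204/(pi*1240*29.9)) = 0.0837 mm


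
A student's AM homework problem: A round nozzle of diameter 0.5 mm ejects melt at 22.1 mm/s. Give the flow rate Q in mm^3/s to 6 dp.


A = pi*(0.5/2)^2 = 0.19634954 mm^2
Q = 0.19634954 * 22.1 = 4.339325 mm^3/s


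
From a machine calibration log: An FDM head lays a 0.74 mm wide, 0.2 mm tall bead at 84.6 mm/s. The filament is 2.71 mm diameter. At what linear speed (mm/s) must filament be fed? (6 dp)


Q = 0.74 * 0.2 * 84.6 = 12.5208 mm^3/s
A_fil = pi*(2.71/2)^2 = 5.76804265 mm^2
v_feed = 12.5208 / 5.76804265 = 2.170719 mm/s


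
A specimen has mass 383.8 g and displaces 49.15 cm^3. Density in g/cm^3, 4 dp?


rho = 383.8 / 49.15 = 7.8087 g/cm^3


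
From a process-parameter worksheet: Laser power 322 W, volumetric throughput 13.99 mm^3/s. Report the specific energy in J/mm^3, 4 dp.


SE = 322 / 13.99 = 23.0164 J/mm^3


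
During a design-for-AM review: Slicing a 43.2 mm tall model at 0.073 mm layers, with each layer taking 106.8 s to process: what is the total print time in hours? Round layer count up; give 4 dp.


Layers = ceil(43.2/0.073) = 592
t = 592 * 106.8 / 3600 = 17.5627 hrs


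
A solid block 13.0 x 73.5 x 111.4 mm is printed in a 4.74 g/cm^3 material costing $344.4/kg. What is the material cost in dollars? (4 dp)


V = 13.0 * 73.5 * 111.4 = 106442.7 mm^3 = 106.4427 cm^3
Mass = 106.4427 * 4.74 / 1000 = 0.5045384 kg
Cost = 0.5045384 * 344.4 = 173.763 $


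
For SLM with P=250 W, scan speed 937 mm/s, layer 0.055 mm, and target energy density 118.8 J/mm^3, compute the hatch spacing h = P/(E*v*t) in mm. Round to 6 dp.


h = 250 / (118.8*937*0.055) = 0.040834 mm


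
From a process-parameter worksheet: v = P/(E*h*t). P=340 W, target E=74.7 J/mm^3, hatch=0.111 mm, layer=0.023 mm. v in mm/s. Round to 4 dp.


v = 340 / (74.7*0.111*0.023) = 1782.82 mm/s


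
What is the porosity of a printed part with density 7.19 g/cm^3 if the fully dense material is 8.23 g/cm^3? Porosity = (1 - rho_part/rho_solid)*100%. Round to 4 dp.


Porosity = (1-7.19/8.23)*100 = 12.6367 %


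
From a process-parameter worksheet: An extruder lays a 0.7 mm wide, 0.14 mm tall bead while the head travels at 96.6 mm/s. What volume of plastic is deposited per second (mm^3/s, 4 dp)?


Rate = 0.7 * 0.14 * 96.6 = 9.4668 mm^3/s


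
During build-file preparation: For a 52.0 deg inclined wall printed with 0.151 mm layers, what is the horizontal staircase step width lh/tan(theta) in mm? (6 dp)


step = 0.151 / tan(52.0) = 0.117974 mm


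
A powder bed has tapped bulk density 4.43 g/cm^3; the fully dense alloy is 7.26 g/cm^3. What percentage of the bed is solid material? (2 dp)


Packing = (4.43/7.26)*100 = 61.02 %


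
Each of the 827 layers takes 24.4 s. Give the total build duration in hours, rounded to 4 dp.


t = 827 * 24.4 / 3600 = 5.6052 hrs


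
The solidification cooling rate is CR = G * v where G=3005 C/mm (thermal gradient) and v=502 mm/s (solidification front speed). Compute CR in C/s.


CR = 3005 * 502 = 1508510 C/s


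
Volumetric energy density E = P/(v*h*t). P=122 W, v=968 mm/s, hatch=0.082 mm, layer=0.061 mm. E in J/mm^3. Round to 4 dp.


E = 122 / (968*0.082*0.061) = 25.1965 J/mm^3


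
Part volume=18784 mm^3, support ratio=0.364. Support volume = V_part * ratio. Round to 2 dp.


V_support = 18784 * 0.364 = 6837.38 mm^3


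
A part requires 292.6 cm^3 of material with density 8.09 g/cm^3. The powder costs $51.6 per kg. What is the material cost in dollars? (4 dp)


Mass = 292.6*8.09/1000 = 2.367134 kg
Cost = 2.367134 * 51.6 = 122.1441 $


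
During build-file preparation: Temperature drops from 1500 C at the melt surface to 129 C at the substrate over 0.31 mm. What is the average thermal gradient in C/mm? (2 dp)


G = (1500-129)/0.31 = 4422.58 C/mm


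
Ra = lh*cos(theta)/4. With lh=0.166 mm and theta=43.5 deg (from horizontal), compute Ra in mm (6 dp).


Ra = 0.166 * cos(43.5) / 4 = 0.030103 mm


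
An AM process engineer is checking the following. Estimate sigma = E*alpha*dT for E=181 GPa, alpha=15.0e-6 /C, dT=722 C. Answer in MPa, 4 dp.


sigma = 181*1000 * 15.0e-6 * 722 = 1960.23 MPa


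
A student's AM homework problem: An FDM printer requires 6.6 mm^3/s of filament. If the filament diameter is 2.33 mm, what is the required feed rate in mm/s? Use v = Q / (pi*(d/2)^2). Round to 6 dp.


A = pi*(2.33/2)^2 = 4.263848
v = 6.6 / 4.263848 = 1.547898 mm/s


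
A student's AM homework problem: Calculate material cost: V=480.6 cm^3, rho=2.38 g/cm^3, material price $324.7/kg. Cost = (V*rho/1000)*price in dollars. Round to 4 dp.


Mass = 480.6*2.38/1000 = 1.143828 kg
Cost = 1.143828 * 324.7 = 371.401 $


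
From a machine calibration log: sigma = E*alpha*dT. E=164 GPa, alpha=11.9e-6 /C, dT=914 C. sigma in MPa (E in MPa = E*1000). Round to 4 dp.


sigma = 164*1000 * 11.9e-6 * 914 = 1783.7624 MPa


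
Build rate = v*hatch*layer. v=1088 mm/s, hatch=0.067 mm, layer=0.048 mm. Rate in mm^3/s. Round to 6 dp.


Rate = 1088 * 0.067 * 0.048 = 3.499008 mm^3/s


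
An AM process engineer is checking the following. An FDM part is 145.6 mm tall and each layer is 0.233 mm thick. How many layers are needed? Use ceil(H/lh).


Layers = ceil(145.6/0.233) = 625


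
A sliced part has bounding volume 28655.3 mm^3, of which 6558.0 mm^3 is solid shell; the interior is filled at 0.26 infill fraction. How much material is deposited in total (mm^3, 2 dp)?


V_infill = (28655.3 - 6558.0) * 0.26 = 5745.3
V_total = 6558.0 + 5745.3 = 12303.3 mm^3


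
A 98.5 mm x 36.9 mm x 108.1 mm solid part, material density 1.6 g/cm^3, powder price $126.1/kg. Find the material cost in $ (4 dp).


V = 98.5 * 36.9 * 108.1 = 392905.665 mm^3 = 392.905665 cm^3
Mass = 392.905665 * 1.6 / 1000 = 0.62864906 kg
Cost = 0.62864906 * 126.1 = 79.2726 $


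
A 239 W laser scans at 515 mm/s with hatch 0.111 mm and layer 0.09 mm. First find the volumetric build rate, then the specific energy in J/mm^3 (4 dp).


Build rate = 515 * 0.111 * 0.09 = 5.14485 mm^3/s
SE = 239 / 5.14485 = 46.4542 J/mm^3


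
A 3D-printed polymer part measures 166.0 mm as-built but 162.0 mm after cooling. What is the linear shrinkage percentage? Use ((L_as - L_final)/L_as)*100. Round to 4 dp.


Shrinkage = ((166.0-162.0)/166.0)*100 = 2.4096 %


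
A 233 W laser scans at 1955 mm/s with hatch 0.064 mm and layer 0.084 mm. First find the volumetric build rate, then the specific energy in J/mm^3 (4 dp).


Build rate = 1955 * 0.064 * 0.084 = 10.51008 mm^3/s
SE = 233 / 10.51008 = 22.1692 J/mm^3


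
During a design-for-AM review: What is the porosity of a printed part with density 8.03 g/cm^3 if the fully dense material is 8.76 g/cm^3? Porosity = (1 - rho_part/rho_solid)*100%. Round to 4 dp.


Porosity = (1-8.03/8.76)*100 = 8.3333 %


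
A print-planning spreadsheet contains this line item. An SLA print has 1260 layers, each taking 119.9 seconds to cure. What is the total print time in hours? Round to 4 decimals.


t = 1260 * 119.9 / 3600 = 41.965 hrs


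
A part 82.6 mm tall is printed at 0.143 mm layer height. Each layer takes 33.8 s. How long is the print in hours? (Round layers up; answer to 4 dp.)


Layers = ceil(82.6/0.143) = 578
t = 578 * 33.8 / 3600 = 5.4268 hrs


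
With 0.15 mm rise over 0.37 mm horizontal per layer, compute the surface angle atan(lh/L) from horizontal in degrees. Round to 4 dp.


angle = atan(0.15/0.37) = 22.0679 degrees


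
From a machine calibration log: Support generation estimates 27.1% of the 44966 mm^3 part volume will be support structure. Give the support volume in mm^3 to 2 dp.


V_support = 44966 * 0.271 = 12185.79 mm^3


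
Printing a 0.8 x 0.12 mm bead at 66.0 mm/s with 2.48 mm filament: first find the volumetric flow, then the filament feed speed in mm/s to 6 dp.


Q = 0.8 * 0.12 * 66.0 = 6.336 mm^3/s
A_fil = pi*(2.48/2)^2 = 4.83051286 mm^2
v_feed = 6.336 / 4.83051286 = 1.311662 mm/s


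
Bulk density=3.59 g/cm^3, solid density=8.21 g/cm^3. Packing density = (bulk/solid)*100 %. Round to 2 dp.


Packing = (3.59/8.21)*100 = 43.73 %


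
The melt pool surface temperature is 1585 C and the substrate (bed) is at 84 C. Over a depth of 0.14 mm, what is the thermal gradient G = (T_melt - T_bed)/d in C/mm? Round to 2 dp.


G = (1585-84)/0.14 = 10721.43 C/mm


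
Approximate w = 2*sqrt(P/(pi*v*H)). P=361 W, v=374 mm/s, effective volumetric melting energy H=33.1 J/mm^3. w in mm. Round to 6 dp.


w = 2*sqrt(361/(pi*374*33.1)) = 0.19269 mm


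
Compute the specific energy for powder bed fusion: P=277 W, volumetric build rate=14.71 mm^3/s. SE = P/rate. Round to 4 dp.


SE = 277 / 14.71 = 18.8307 J/mm^3
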